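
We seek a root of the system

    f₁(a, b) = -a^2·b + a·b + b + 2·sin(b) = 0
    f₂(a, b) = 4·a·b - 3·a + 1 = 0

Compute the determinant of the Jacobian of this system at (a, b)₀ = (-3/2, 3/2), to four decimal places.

-28.1744

J = [[-2·a·b + b, -a^2 + a + 2·cos(b) + 1], [4·b - 3, 4·a]].
At the point, J = [[6.0000, -2.608526], [3.0000, -6.0000]].
det J = -28.1744.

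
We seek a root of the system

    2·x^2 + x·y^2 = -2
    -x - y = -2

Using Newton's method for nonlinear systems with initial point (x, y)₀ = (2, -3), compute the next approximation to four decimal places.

(2.2759, -0.2759)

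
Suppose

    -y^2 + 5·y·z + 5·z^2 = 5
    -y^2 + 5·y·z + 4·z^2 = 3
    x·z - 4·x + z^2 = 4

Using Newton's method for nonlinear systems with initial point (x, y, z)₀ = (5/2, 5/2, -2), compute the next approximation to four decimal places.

(-0.1250, 1.1667, -1.5000)

At (5/2, 5/2, -2): F = (-16.2500, -18.2500, -15.0000).
Jacobian J = [[0, -2·y + 5·z, 5·y + 10·z], [0, -2·y + 5·z, 5·y + 8·z], [z - 4, 0, x + 2·z]].
At the point, J = [[0.0000, -15.0000, -7.5000], [0.0000, -15.0000, -3.5000], [-6.0000, 0.0000, -1.5000]] (det J = 360.0000).
Solving J·Δ = −F gives Δ = (-2.6250, -1.3333, 0.5000).
Then the next iterate is (x, y, z)₁ = (-0.1250, 1.1667, -1.5000).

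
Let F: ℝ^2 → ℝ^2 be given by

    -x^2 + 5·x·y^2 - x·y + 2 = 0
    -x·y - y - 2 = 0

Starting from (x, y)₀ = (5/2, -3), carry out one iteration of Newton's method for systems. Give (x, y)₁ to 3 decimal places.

(-0.593, -3.223)

At (5/2, -3): F = (115.750, 8.500).
Jacobian J = [[-2·x + 5·y^2 - y, 10·x·y - x], [-y, -x - 1]].
At the point, J = [[43.000, -77.500], [3.000, -3.500]] (det J = 82.000).
Solving J·Δ = −F gives Δ = (-3.093, -0.223).
Then the next iterate is (x, y)₁ = (-0.593, -3.223).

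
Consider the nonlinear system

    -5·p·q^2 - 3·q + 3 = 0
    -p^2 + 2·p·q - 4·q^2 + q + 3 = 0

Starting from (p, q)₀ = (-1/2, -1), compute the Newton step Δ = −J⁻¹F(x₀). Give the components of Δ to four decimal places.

(1.2083, 0.3073)

At (-1/2, -1): F = (8.5000, -1.2500).
Jacobian J = [[-5·q^2, -10·p·q - 3], [-2·p + 2·q, 2·p - 8·q + 1]].
At the point, J = [[-5.0000, -8.0000], [-1.0000, 8.0000]] (det J = -48.0000).
Solving J·Δ = −F gives Δ = (1.2083, 0.3073).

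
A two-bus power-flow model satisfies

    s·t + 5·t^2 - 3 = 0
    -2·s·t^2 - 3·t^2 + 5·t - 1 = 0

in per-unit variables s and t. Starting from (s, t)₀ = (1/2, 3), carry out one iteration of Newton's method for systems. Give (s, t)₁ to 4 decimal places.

At (1/2, 3): F = (43.5000, -22.0000).
Jacobian J = [[t, s + 10·t], [-2·t^2, -4·s·t - 6·t + 5]].
At the point, J = [[3.0000, 30.5000], [-18.0000, -19.0000]] (det J = 492.0000).
Solving J·Δ = −F gives Δ = (0.3161, -1.4573).
Then the next iterate is (s, t)₁ = (0.8161, 1.5427).

(0.8161, 1.5427)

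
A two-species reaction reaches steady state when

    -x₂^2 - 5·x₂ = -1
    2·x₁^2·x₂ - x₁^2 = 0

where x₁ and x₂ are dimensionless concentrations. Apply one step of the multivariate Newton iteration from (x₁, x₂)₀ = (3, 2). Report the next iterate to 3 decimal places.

(2.944, 0.556)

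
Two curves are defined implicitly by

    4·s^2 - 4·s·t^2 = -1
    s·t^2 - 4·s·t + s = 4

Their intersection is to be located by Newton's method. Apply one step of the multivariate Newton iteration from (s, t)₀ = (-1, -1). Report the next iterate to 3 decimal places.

(-2.083, 1.750)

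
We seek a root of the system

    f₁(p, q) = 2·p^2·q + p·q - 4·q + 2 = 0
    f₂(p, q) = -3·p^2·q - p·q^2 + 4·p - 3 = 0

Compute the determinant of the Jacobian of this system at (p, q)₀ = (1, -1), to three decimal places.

14.000

J = [[4·p·q + q, 2·p^2 + p - 4], [-6·p·q - q^2 + 4, -3·p^2 - 2·p·q]].
At the point, J = [[-5.000, -1.000], [9.000, -1.000]].
det J = 14.000.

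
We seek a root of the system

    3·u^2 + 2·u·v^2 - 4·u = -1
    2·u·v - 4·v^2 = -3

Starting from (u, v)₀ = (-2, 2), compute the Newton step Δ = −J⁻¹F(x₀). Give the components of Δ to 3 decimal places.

(1.946, -0.661)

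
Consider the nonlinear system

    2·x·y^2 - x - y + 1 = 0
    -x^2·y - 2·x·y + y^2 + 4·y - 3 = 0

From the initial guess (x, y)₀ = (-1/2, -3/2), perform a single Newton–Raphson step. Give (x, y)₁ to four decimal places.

(-5.9600, 7.6800)

At (-1/2, -3/2): F = (0.7500, -7.8750).
Jacobian J = [[2·y^2 - 1, 4·x·y - 1], [-2·x·y - 2·y, -x^2 - 2·x + 2·y + 4]].
At the point, J = [[3.5000, 2.0000], [1.5000, 1.7500]] (det J = 3.1250).
Solving J·Δ = −F gives Δ = (-5.4600, 9.1800).
Then the next iterate is (x, y)₁ = (-5.9600, 7.6800).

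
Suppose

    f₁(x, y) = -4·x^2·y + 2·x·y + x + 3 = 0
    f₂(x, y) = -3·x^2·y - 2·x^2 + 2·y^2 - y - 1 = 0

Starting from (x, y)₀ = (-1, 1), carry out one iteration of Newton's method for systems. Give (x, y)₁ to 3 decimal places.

(-0.500, 1.250)

At (-1, 1): F = (-4.000, -5.000).
Jacobian J = [[-8·x·y + 2·y + 1, -4·x^2 + 2·x], [-6·x·y - 4·x, -3·x^2 + 4·y - 1]].
At the point, J = [[11.000, -6.000], [10.000, 0.000]] (det J = 60.000).
Solving J·Δ = −F gives Δ = (0.500, 0.250).
Then the next iterate is (x, y)₁ = (-0.500, 1.250).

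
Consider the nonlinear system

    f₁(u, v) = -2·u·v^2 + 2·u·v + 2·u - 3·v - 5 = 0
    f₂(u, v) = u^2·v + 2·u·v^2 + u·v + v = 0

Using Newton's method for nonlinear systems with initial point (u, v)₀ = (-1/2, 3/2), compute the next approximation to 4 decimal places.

At (-1/2, 3/2): F = (-9.7500, -1.1250).
Jacobian J = [[-2·v^2 + 2·v + 2, -4·u·v + 2·u - 3], [2·u·v + 2·v^2 + v, u^2 + 4·u·v + u + 1]].
At the point, J = [[0.5000, -1.0000], [4.5000, -2.2500]] (det J = 3.3750).
Solving J·Δ = −F gives Δ = (-6.1667, -12.8333).
Then the next iterate is (u, v)₁ = (-6.6667, -11.3333).

(-6.6667, -11.3333)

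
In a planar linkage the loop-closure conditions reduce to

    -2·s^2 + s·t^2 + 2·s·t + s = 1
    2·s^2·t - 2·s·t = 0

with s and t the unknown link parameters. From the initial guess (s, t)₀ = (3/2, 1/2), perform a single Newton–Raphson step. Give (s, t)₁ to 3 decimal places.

At (3/2, 1/2): F = (-2.125, 0.750).
Jacobian J = [[-4·s + t^2 + 2·t + 1, 2·s·t + 2·s], [4·s·t - 2·t, 2·s^2 - 2·s]].
At the point, J = [[-3.750, 4.500], [2.000, 1.500]] (det J = -14.625).
Solving J·Δ = −F gives Δ = (-0.449, 0.098).
Then the next iterate is (s, t)₁ = (1.051, 0.598).

(1.051, 0.598)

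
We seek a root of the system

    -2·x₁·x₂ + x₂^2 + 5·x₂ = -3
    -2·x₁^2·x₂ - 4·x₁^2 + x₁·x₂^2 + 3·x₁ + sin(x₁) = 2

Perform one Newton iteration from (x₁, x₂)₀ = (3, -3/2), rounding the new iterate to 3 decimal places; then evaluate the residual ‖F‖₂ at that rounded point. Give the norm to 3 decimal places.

At (3, -3/2): F = (6.750, 4.89112).
Jacobian J = [[-2·x₂, -2·x₁ + 2·x₂ + 5], [-4·x₁·x₂ - 8·x₁ + x₂^2 + cos(x₁) + 3, -2·x₁^2 + 2·x₁·x₂]].
At the point, J = [[3.000, -4.000], [-1.73999, -27.000]] (det J = -87.95997).
Solving J·Δ = −F gives Δ = (-1.850, 0.300).
Then the next iterate is (x₁, x₂)₁ = (1.150, -1.200).
Re-evaluating at (1.150, -1.200): F = (1.200, 1.90276), so ‖F‖₂ = 2.250.

2.250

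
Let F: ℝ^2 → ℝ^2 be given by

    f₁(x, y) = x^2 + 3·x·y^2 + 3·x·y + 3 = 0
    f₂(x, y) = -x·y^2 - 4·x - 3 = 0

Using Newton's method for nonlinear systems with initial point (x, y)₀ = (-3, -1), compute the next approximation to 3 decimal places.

At (-3, -1): F = (12.000, 12.000).
Jacobian J = [[2·x + 3·y^2 + 3·y, 6·x·y + 3·x], [-y^2 - 4, -2·x·y]].
At the point, J = [[-6.000, 9.000], [-5.000, -6.000]] (det J = 81.000).
Solving J·Δ = −F gives Δ = (2.222, 0.148).
Then the next iterate is (x, y)₁ = (-0.778, -0.852).

(-0.778, -0.852)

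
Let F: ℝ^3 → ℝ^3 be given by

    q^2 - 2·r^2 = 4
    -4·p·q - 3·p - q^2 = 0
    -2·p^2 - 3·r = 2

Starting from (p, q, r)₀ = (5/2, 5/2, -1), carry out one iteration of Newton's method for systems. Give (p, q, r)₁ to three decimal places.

(0.915, 1.290, 0.450)

At (5/2, 5/2, -1): F = (0.250, -38.750, -11.500).
Jacobian J = [[0, 2·q, -4·r], [-4·q - 3, -4·p - 2·q, 0], [-4·p, 0, -3]].
At the point, J = [[0.000, 5.000, 4.000], [-13.000, -15.000, 0.000], [-10.000, 0.000, -3.000]] (det J = -795.000).
Solving J·Δ = −F gives Δ = (-1.585, -1.210, 1.450).
Then the next iterate is (p, q, r)₁ = (0.915, 1.290, 0.450).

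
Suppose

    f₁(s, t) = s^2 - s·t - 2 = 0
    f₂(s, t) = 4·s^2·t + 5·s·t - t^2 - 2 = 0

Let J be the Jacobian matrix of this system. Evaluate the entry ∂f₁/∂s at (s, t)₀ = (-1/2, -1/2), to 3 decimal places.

-0.500

∂f₁/∂s = 2·s - t.
At (-1/2, -1/2) this is -0.500.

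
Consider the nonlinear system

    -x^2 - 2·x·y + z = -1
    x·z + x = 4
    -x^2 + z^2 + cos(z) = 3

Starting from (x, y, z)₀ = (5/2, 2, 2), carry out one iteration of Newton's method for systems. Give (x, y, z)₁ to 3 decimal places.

At (5/2, 2, 2): F = (-13.250, 3.500, -5.66615).
Jacobian J = [[-2·x - 2·y, -2·x, 1], [z + 1, 0, x], [-2·x, 0, 2·z - sin(z)]].
At the point, J = [[-9.000, -5.000, 1.000], [3.000, 0.000, 2.500], [-5.000, 0.000, 3.09070]] (det J = 108.86054).
Solving J·Δ = −F gives Δ = (-1.147, -0.589, -0.023).
Then the next iterate is (x, y, z)₁ = (1.353, 1.411, 1.977).

(1.353, 1.411, 1.977)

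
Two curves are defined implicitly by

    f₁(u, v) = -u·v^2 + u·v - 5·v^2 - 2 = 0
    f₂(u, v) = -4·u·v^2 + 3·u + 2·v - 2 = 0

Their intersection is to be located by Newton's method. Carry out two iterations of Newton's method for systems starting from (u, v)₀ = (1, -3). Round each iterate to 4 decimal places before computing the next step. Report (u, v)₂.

(1.7504, -0.4103)

At (1, -3): F = (-59.0000, -41.0000).
Jacobian J = [[-v^2 + v, -2·u·v + u - 10·v], [-4·v^2 + 3, -8·u·v + 2]].
At the point, J = [[-12.0000, 37.0000], [-33.0000, 26.0000]] (det J = 909.0000).
Solving J·Δ = −F gives Δ = (0.0187, 1.6007).
Then the next iterate is (u, v)₁ = (1.0187, -1.3993).
Round to (1.0187, -1.3993) and repeat: F = (-15.210325, -9.721123), J = [[-3.357340, 17.862634], [-4.832162, 13.403735]].
Δ = (0.7317, 0.9890), so (u, v)₂ = (1.7504, -0.4103).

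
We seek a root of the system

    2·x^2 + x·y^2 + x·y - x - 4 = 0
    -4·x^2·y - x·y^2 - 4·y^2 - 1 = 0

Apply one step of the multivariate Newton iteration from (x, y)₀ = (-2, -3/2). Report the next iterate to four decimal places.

At (-2, -3/2): F = (4.5000, 18.5000).
Jacobian J = [[4·x + y^2 + y - 1, 2·x·y + x], [-8·x·y - y^2, -4·x^2 - 2·x·y - 8·y]].
At the point, J = [[-8.2500, 4.0000], [-26.2500, -10.0000]] (det J = 187.5000).
Solving J·Δ = −F gives Δ = (0.6347, 0.1840).
Then the next iterate is (x, y)₁ = (-1.3653, -1.3160).

(-1.3653, -1.3160)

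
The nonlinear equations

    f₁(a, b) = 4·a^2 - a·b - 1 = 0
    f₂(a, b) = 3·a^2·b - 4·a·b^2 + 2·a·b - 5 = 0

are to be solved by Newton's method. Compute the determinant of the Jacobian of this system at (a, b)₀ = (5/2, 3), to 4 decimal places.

-578.7500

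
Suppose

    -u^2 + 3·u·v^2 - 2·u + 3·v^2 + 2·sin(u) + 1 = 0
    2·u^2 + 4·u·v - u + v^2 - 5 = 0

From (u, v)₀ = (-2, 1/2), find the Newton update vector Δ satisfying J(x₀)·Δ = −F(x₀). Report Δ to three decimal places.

At (-2, 1/2): F = (-1.56859, 1.250).
Jacobian J = [[-2·u + 3·v^2 + 2·cos(u) - 2, 6·u·v + 6·v], [4·u + 4·v - 1, 4·u + 2·v]].
At the point, J = [[1.91771, -3.000], [-7.000, -7.000]] (det J = -34.42394).
Solving J·Δ = −F gives Δ = (0.428, -0.249).

(0.428, -0.249)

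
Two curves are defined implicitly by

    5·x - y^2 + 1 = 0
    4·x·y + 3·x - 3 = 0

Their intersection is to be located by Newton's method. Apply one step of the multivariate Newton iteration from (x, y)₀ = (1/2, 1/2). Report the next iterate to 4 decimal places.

(0.1000, 1.7500)

At (1/2, 1/2): F = (3.2500, -0.5000).
Jacobian J = [[5, -2·y], [4·y + 3, 4·x]].
At the point, J = [[5.0000, -1.0000], [5.0000, 2.0000]] (det J = 15.0000).
Solving J·Δ = −F gives Δ = (-0.4000, 1.2500).
Then the next iterate is (x, y)₁ = (0.1000, 1.7500).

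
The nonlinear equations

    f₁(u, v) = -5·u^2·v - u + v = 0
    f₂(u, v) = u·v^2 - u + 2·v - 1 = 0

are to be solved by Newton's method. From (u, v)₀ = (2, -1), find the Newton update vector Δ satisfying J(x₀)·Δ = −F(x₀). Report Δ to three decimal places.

(-2.395, -1.500)

At (2, -1): F = (17.000, -3.000).
Jacobian J = [[-10·u·v - 1, -5·u^2 + 1], [v^2 - 1, 2·u·v + 2]].
At the point, J = [[19.000, -19.000], [0.000, -2.000]] (det J = -38.000).
Solving J·Δ = −F gives Δ = (-2.395, -1.500).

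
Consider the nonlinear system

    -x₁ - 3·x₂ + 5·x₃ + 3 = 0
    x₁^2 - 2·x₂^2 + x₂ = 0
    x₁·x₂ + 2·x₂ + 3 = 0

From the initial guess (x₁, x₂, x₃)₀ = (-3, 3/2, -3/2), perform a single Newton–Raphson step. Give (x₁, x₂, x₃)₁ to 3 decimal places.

(-3.111, 2.833, 0.478)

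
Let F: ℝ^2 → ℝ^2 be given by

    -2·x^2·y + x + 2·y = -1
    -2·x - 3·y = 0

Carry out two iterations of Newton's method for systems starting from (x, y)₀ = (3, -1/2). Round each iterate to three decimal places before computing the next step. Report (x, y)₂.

At (3, -1/2): F = (12.000, -4.500).
Jacobian J = [[-4·x·y + 1, -2·x^2 + 2], [-2, -3]].
At the point, J = [[7.000, -16.000], [-2.000, -3.000]] (det J = -53.000).
Solving J·Δ = −F gives Δ = (-2.038, -0.142).
Then the next iterate is (x, y)₁ = (0.962, -0.642).
Round to (0.962, -0.642) and repeat: F = (1.86627, 0.002), J = [[3.47042, 0.14911], [-2.000, -3.000]].
Δ = (-0.554, 0.370), so (x, y)₂ = (0.408, -0.272).

(0.408, -0.272)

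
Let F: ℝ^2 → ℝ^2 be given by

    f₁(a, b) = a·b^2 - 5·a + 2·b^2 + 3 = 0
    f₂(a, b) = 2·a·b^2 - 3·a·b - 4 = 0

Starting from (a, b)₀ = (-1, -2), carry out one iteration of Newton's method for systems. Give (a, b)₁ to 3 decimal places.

At (-1, -2): F = (12.000, -18.000).
Jacobian J = [[b^2 - 5, 2·a·b + 4·b], [2·b^2 - 3·b, 4·a·b - 3·a]].
At the point, J = [[-1.000, -4.000], [14.000, 11.000]] (det J = 45.000).
Solving J·Δ = −F gives Δ = (-1.333, 3.333).
Then the next iterate is (a, b)₁ = (-2.333, 1.333).

(-2.333, 1.333)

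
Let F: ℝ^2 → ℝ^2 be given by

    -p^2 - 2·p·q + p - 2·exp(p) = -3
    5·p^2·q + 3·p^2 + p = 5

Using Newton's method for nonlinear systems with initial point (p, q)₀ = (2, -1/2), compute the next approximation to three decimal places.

(1.260, -0.339)

At (2, -1/2): F = (-11.77811, -1.000).
Jacobian J = [[-2·p - 2·q - 2·exp(p) + 1, -2·p], [10·p·q + 6·p + 1, 5·p^2]].
At the point, J = [[-16.77811, -4.000], [3.000, 20.000]] (det J = -323.56224).
Solving J·Δ = −F gives Δ = (-0.740, 0.161).
Then the next iterate is (p, q)₁ = (1.260, -0.339).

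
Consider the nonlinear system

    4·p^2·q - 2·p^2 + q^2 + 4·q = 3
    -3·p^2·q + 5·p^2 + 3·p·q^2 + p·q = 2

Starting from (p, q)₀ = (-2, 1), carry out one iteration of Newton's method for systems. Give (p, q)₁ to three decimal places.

At (-2, 1): F = (10.000, -2.000).
Jacobian J = [[8·p·q - 4·p, 4·p^2 + 2·q + 4], [-6·p·q + 10·p + 3·q^2 + q, -3·p^2 + 6·p·q + p]].
At the point, J = [[-8.000, 22.000], [-4.000, -26.000]] (det J = 296.000).
Solving J·Δ = −F gives Δ = (0.730, -0.189).
Then the next iterate is (p, q)₁ = (-1.270, 0.811).

(-1.270, 0.811)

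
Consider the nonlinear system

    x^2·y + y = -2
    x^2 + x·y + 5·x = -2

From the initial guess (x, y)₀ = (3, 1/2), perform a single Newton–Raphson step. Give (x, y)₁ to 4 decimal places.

At (3, 1/2): F = (7.0000, 27.5000).
Jacobian J = [[2·x·y, x^2 + 1], [2·x + y + 5, x]].
At the point, J = [[3.0000, 10.0000], [11.5000, 3.0000]] (det J = -106.0000).
Solving J·Δ = −F gives Δ = (-2.3962, 0.0189).
Then the next iterate is (x, y)₁ = (0.6038, 0.5189).

(0.6038, 0.5189)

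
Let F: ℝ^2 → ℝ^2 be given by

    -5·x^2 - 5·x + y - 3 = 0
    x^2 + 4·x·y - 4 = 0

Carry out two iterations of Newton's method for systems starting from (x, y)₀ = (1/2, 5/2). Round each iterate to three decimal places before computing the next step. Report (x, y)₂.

At (1/2, 5/2): F = (-4.250, 1.250).
Jacobian J = [[-10·x - 5, 1], [2·x + 4·y, 4·x]].
At the point, J = [[-10.000, 1.000], [11.000, 2.000]] (det J = -31.000).
Solving J·Δ = −F gives Δ = (-0.315, 1.105).
Then the next iterate is (x, y)₁ = (0.185, 3.605).
Round to (0.185, 3.605) and repeat: F = (-0.49112, -1.29807), J = [[-6.850, 1.000], [14.790, 0.740]].
Δ = (0.047, 0.814), so (x, y)₂ = (0.232, 4.419).

(0.232, 4.419)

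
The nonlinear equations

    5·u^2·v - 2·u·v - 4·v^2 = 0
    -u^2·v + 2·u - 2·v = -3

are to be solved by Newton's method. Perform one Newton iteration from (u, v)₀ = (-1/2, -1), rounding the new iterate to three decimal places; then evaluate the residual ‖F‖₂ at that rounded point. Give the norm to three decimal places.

At (-1/2, -1): F = (-6.250, 4.250).
Jacobian J = [[10·u·v - 2·v, 5·u^2 - 2·u - 8·v], [-2·u·v + 2, -u^2 - 2]].
At the point, J = [[7.000, 10.250], [1.000, -2.250]] (det J = -26.000).
Solving J·Δ = −F gives Δ = (-1.135, 1.385).
Then the next iterate is (u, v)₁ = (-1.635, 0.385).
Re-evaluating at (-1.635, 0.385): F = (5.81201, -2.06919), so ‖F‖₂ = 6.169.

6.169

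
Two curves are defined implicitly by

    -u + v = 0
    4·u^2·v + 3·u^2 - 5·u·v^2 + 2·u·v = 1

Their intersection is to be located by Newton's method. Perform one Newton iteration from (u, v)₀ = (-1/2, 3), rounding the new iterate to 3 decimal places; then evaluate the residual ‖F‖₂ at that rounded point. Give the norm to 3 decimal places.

At (-1/2, 3): F = (3.500, 22.250).
Jacobian J = [[-1, 1], [8·u·v + 6·u - 5·v^2 + 2·v, 4·u^2 - 10·u·v + 2·u]].
At the point, J = [[-1.000, 1.000], [-54.000, 15.000]] (det J = 39.000).
Solving J·Δ = −F gives Δ = (-0.776, -4.276).
Then the next iterate is (u, v)₁ = (-1.276, -1.276).
Re-evaluating at (-1.276, -1.276): F = (0.000, 9.21843), so ‖F‖₂ = 9.218.

9.218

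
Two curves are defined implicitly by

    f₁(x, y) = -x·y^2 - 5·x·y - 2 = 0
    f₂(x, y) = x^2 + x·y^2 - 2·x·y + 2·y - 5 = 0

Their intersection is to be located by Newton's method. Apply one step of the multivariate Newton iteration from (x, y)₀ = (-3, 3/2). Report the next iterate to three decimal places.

At (-3, 3/2): F = (27.250, 9.250).
Jacobian J = [[-y^2 - 5·y, -2·x·y - 5·x], [2·x + y^2 - 2·y, 2·x·y - 2·x + 2]].
At the point, J = [[-9.750, 24.000], [-6.750, -1.000]] (det J = 171.750).
Solving J·Δ = −F gives Δ = (1.451, -0.546).
Then the next iterate is (x, y)₁ = (-1.549, 0.954).

(-1.549, 0.954)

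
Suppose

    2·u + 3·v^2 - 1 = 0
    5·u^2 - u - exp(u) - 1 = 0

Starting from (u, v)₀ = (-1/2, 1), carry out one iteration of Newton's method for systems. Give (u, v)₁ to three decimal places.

(-0.478, 0.826)

At (-1/2, 1): F = (1.000, 0.14347).
Jacobian J = [[2, 6·v], [10·u - exp(u) - 1, 0]].
At the point, J = [[2.000, 6.000], [-6.60653, 0.000]] (det J = 39.63918).
Solving J·Δ = −F gives Δ = (0.022, -0.174).
Then the next iterate is (u, v)₁ = (-0.478, 0.826).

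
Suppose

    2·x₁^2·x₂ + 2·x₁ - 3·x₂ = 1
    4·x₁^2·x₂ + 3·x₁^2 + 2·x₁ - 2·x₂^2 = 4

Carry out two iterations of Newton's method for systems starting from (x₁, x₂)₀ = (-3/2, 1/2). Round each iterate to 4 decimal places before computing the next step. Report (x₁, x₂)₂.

(1.1217, 3.1814)

At (-3/2, 1/2): F = (-3.2500, 3.7500).
Jacobian J = [[4·x₁·x₂ + 2, 2·x₁^2 - 3], [8·x₁·x₂ + 6·x₁ + 2, 4·x₁^2 - 4·x₂]].
At the point, J = [[-1.0000, 1.5000], [-13.0000, 7.0000]] (det J = 12.5000).
Solving J·Δ = −F gives Δ = (2.2700, 3.6800).
Then the next iterate is (x₁, x₂)₁ = (0.7700, 4.1800).
Round to (0.7700, 4.1800) and repeat: F = (-7.043356, -25.712812), J = [[14.8744, -1.8142], [32.3688, -14.3484]].
Δ = (0.3517, -0.9986), so (x₁, x₂)₂ = (1.1217, 3.1814).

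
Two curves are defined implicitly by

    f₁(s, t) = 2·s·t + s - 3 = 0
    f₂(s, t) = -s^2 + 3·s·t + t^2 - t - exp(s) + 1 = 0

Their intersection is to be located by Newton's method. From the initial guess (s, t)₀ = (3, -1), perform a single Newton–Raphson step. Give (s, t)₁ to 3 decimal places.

(1.964, -0.173)

At (3, -1): F = (-6.000, -35.08554).
Jacobian J = [[2·t + 1, 2·s], [-2·s + 3·t - exp(s), 3·s + 2·t - 1]].
At the point, J = [[-1.000, 6.000], [-29.08554, 6.000]] (det J = 168.51322).
Solving J·Δ = −F gives Δ = (-1.036, 0.827).
Then the next iterate is (s, t)₁ = (1.964, -0.173).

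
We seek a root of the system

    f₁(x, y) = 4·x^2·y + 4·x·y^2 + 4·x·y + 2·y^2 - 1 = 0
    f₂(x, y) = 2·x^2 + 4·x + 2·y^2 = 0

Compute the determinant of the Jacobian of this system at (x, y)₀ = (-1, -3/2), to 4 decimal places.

J = [[8·x·y + 4·y^2 + 4·y, 4·x^2 + 8·x·y + 4·x + 4·y], [4·x + 4, 4·y]].
At the point, J = [[15.0000, 6.0000], [0.0000, -6.0000]].
det J = -90.0000.

-90.0000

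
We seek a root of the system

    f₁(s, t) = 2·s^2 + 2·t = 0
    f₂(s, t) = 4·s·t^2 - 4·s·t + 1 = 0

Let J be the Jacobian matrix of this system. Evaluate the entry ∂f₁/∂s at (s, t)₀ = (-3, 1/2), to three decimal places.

∂f₁/∂s = 4·s.
At (-3, 1/2) this is -12.000.

-12.000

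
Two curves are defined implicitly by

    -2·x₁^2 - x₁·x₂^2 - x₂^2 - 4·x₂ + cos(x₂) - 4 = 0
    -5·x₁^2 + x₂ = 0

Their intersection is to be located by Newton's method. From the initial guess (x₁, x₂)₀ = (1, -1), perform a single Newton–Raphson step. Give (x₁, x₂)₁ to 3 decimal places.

(0.535, 0.346)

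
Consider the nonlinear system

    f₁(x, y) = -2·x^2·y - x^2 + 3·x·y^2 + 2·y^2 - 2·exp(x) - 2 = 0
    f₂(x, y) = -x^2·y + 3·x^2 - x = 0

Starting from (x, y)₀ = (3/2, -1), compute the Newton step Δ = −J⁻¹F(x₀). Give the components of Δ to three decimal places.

At (3/2, -1): F = (-2.21338, 7.500).
Jacobian J = [[-4·x·y - 2·x + 3·y^2 - 2·exp(x), -2·x^2 + 6·x·y + 4·y], [-2·x·y + 6·x - 1, -x^2]].
At the point, J = [[-2.96338, -17.500], [11.000, -2.250]] (det J = 199.16760).
Solving J·Δ = −F gives Δ = (-0.684, -0.011).

(-0.684, -0.011)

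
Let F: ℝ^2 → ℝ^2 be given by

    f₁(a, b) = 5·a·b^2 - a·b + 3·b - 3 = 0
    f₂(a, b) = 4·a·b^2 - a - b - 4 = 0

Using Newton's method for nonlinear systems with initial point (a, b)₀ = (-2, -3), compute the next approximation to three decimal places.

(-26.263, 16.579)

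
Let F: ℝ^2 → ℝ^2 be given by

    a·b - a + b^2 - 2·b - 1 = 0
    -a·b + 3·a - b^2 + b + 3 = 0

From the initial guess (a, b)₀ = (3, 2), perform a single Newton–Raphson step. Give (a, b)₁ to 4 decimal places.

At (3, 2): F = (2.0000, 4.0000).
Jacobian J = [[b - 1, a + 2·b - 2], [-b + 3, -a - 2·b + 1]].
At the point, J = [[1.0000, 5.0000], [1.0000, -6.0000]] (det J = -11.0000).
Solving J·Δ = −F gives Δ = (-2.9091, 0.1818).
Then the next iterate is (a, b)₁ = (0.0909, 2.1818).

(0.0909, 2.1818)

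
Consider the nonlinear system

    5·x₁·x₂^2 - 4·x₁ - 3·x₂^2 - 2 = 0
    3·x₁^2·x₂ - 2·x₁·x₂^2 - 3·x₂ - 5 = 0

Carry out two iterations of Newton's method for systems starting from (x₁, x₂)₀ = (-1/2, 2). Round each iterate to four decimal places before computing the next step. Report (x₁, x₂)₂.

(-1.8859, 0.7166)

At (-1/2, 2): F = (-22.0000, -5.5000).
Jacobian J = [[5·x₂^2 - 4, 10·x₁·x₂ - 6·x₂], [6·x₁·x₂ - 2·x₂^2, 3·x₁^2 - 4·x₁·x₂ - 3]].
At the point, J = [[16.0000, -22.0000], [-14.0000, 1.7500]] (det J = -280.0000).
Solving J·Δ = −F gives Δ = (-0.5696, -1.4143).
Then the next iterate is (x₁, x₂)₁ = (-1.0696, 0.5857).
Round to (-1.0696, 0.5857) and repeat: F = (-0.585335, -4.013059), J = [[-2.284778, -9.778847], [-4.444877, 2.937991]].
Δ = (-0.8163, 0.1309), so (x₁, x₂)₂ = (-1.8859, 0.7166).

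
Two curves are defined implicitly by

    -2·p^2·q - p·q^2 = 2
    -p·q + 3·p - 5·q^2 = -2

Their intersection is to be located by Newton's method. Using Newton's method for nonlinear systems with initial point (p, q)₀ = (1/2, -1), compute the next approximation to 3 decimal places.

At (1/2, -1): F = (-2.000, -1.000).
Jacobian J = [[-4·p·q - q^2, -2·p^2 - 2·p·q], [-q + 3, -p - 10·q]].
At the point, J = [[1.000, 0.500], [4.000, 9.500]] (det J = 7.500).
Solving J·Δ = −F gives Δ = (2.467, -0.933).
Then the next iterate is (p, q)₁ = (2.967, -1.933).

(2.967, -1.933)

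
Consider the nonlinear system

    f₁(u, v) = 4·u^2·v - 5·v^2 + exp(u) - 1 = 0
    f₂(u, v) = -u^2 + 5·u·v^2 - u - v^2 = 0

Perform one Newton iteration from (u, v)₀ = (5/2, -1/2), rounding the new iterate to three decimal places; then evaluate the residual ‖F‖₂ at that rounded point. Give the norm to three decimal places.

At (5/2, -1/2): F = (-2.56751, -5.875).
Jacobian J = [[8·u·v + exp(u), 4·u^2 - 10·v], [-2·u + 5·v^2 - 1, 10·u·v - 2·v]].
At the point, J = [[2.18249, 30.000], [-4.750, -11.500]] (det J = 117.40132).
Solving J·Δ = −F gives Δ = (-1.753, 0.213).
Then the next iterate is (u, v)₁ = (0.747, -0.287).
Re-evaluating at (0.747, -0.287): F = (0.05822, -1.07973), so ‖F‖₂ = 1.081.

1.081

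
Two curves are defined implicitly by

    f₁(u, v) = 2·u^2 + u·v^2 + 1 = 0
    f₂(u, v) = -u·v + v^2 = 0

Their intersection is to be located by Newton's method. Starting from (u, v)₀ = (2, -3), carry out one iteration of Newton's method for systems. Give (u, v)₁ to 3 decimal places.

At (2, -3): F = (27.000, 15.000).
Jacobian J = [[4·u + v^2, 2·u·v], [-v, -u + 2·v]].
At the point, J = [[17.000, -12.000], [3.000, -8.000]] (det J = -100.000).
Solving J·Δ = −F gives Δ = (-0.360, 1.740).
Then the next iterate is (u, v)₁ = (1.640, -1.260).

(1.640, -1.260)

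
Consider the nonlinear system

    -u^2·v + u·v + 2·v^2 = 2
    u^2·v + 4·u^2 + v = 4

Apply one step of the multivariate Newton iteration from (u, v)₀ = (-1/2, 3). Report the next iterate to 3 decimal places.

(-0.601, 1.832)

At (-1/2, 3): F = (13.750, 0.750).
Jacobian J = [[-2·u·v + v, -u^2 + u + 4·v], [2·u·v + 8·u, u^2 + 1]].
At the point, J = [[6.000, 11.250], [-7.000, 1.250]] (det J = 86.250).
Solving J·Δ = −F gives Δ = (-0.101, -1.168).
Then the next iterate is (u, v)₁ = (-0.601, 1.832).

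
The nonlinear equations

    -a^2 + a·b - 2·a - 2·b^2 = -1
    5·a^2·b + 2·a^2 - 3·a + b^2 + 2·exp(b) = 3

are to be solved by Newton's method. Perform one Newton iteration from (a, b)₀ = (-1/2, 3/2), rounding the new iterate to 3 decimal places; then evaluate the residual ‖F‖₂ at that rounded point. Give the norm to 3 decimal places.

3.746

At (-1/2, 3/2): F = (-3.500, 12.08838).
Jacobian J = [[-2·a + b - 2, a - 4·b], [10·a·b + 4·a - 3, 5·a^2 + 2·b + 2·exp(b)]].
At the point, J = [[0.500, -6.500], [-12.500, 13.21338]] (det J = -74.64331).
Solving J·Δ = −F gives Δ = (0.433, -0.505).
Then the next iterate is (a, b)₁ = (-0.067, 0.995).
Re-evaluating at (-0.067, 0.995): F = (-0.91720, 3.63178), so ‖F‖₂ = 3.746.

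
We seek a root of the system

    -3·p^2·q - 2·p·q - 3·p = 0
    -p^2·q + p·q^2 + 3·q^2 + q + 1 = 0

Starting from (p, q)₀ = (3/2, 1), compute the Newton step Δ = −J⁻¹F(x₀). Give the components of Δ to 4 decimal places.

(-0.5391, -0.6875)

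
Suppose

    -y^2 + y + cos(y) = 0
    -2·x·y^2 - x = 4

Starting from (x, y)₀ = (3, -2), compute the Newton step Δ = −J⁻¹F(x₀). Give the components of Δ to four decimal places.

(-0.5491, 1.0858)

At (3, -2): F = (-6.416147, -31.0000).
Jacobian J = [[0, -2·y - sin(y) + 1], [-2·y^2 - 1, -4·x·y]].
At the point, J = [[0.0000, 5.909297], [-9.0000, 24.0000]] (det J = 53.183677).
Solving J·Δ = −F gives Δ = (-0.5491, 1.0858).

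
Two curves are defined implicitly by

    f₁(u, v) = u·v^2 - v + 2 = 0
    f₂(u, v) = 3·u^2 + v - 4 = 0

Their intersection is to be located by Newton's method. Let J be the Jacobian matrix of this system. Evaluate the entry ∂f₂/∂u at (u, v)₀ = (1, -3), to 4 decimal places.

6.0000

∂f₂/∂u = 6·u.
At (1, -3) this is 6.0000.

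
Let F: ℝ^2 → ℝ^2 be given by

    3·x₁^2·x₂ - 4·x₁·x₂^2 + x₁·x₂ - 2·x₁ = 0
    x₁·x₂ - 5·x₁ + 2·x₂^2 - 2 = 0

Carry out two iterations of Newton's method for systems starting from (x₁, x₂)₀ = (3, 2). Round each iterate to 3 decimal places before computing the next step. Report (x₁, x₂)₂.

At (3, 2): F = (6.000, -3.000).
Jacobian J = [[6·x₁·x₂ - 4·x₂^2 + x₂ - 2, 3·x₁^2 - 8·x₁·x₂ + x₁], [x₂ - 5, x₁ + 4·x₂]].
At the point, J = [[20.000, -18.000], [-3.000, 11.000]] (det J = 166.000).
Solving J·Δ = −F gives Δ = (-0.072, 0.253).
Then the next iterate is (x₁, x₂)₁ = (2.928, 2.253).
Round to (2.928, 2.253) and repeat: F = (-0.76328, 0.10880), J = [[19.52967, -24.12672], [-2.747, 11.940]].
Δ = (0.039, 0.000), so (x₁, x₂)₂ = (2.967, 2.253).

(2.967, 2.253)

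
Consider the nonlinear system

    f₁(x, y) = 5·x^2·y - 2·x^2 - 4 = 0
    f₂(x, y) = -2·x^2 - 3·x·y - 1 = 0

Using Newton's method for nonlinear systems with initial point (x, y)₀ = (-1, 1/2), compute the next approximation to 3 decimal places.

At (-1, 1/2): F = (-3.500, -1.500).
Jacobian J = [[10·x·y - 4·x, 5·x^2], [-4·x - 3·y, -3·x]].
At the point, J = [[-1.000, 5.000], [2.500, 3.000]] (det J = -15.500).
Solving J·Δ = −F gives Δ = (-0.194, 0.661).
Then the next iterate is (x, y)₁ = (-1.194, 1.161).

(-1.194, 1.161)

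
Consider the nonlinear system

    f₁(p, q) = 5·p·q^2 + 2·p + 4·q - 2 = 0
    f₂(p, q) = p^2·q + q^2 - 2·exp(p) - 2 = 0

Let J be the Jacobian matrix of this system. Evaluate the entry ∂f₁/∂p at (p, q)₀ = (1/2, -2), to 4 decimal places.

22.0000

∂f₁/∂p = 5·q^2 + 2.
At (1/2, -2) this is 22.0000.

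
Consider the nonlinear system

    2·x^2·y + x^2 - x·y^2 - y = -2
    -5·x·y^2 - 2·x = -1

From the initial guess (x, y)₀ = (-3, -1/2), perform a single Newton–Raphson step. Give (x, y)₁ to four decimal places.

At (-3, -1/2): F = (3.2500, 10.7500).
Jacobian J = [[4·x·y + 2·x - y^2, 2·x^2 - 2·x·y - 1], [-5·y^2 - 2, -10·x·y]].
At the point, J = [[-0.2500, 14.0000], [-3.2500, -15.0000]] (det J = 49.2500).
Solving J·Δ = −F gives Δ = (4.0457, -0.1599).
Then the next iterate is (x, y)₁ = (1.0457, -0.6599).

(1.0457, -0.6599)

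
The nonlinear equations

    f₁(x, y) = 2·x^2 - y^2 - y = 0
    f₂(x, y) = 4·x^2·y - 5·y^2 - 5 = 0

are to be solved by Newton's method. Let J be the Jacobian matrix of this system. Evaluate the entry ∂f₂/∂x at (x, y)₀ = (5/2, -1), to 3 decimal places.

-20.000

∂f₂/∂x = 8·x·y.
At (5/2, -1) this is -20.000.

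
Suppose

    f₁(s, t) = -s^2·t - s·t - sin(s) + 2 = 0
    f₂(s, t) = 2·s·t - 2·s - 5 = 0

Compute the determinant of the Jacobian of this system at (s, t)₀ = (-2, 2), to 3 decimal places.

-21.665

J = [[-2·s·t - t - cos(s), -s^2 - s], [2·t - 2, 2·s]].
At the point, J = [[6.41615, -2.000], [2.000, -4.000]].
det J = -21.665.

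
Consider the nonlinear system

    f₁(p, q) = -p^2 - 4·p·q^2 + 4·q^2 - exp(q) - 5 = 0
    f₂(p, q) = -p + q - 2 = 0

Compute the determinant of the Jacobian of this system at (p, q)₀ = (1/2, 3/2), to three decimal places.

-8.482

J = [[-2·p - 4·q^2, -8·p·q + 8·q - exp(q)], [-1, 1]].
At the point, J = [[-10.000, 1.51831], [-1.000, 1.000]].
det J = -8.482.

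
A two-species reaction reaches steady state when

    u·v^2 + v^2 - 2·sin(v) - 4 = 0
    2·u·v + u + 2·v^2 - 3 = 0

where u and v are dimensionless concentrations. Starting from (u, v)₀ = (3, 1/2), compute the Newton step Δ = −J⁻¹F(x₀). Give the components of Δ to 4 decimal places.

(-15.8767, 3.5317)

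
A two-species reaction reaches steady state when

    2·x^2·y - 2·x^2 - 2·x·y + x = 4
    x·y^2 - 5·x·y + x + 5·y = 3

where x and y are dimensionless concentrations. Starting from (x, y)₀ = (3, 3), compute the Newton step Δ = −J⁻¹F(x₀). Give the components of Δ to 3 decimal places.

(-0.811, -0.132)

At (3, 3): F = (17.000, -3.000).
Jacobian J = [[4·x·y - 4·x - 2·y + 1, 2·x^2 - 2·x], [y^2 - 5·y + 1, 2·x·y - 5·x + 5]].
At the point, J = [[19.000, 12.000], [-5.000, 8.000]] (det J = 212.000).
Solving J·Δ = −F gives Δ = (-0.811, -0.132).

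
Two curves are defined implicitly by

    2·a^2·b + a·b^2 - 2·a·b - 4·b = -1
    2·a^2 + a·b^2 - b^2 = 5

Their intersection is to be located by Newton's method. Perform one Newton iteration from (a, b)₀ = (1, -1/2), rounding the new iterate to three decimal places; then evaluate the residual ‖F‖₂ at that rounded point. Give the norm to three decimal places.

1.244

At (1, -1/2): F = (3.250, -3.000).
Jacobian J = [[4·a·b + b^2 - 2·b, 2·a^2 + 2·a·b - 2·a - 4], [4·a + b^2, 2·a·b - 2·b]].
At the point, J = [[-0.750, -5.000], [4.250, 0.000]] (det J = 21.250).
Solving J·Δ = −F gives Δ = (0.706, 0.544).
Then the next iterate is (a, b)₁ = (1.706, 0.044).
Re-evaluating at (1.706, 0.044): F = (0.93329, 0.82224), so ‖F‖₂ = 1.244.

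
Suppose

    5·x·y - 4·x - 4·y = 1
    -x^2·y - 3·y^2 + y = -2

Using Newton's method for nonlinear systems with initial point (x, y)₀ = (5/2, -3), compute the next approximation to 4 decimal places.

(1.4540, -1.0439)

At (5/2, -3): F = (-36.5000, -9.2500).
Jacobian J = [[5·y - 4, 5·x - 4], [-2·x·y, -x^2 - 6·y + 1]].
At the point, J = [[-19.0000, 8.5000], [15.0000, 12.7500]] (det J = -369.7500).
Solving J·Δ = −F gives Δ = (-1.0460, 1.9561).
Then the next iterate is (x, y)₁ = (1.4540, -1.0439).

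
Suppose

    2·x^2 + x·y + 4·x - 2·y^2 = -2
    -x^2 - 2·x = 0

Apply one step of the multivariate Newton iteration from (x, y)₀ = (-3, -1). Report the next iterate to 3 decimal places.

(-2.250, -3.250)

At (-3, -1): F = (9.000, -3.000).
Jacobian J = [[4·x + y + 4, x - 4·y], [-2·x - 2, 0]].
At the point, J = [[-9.000, 1.000], [4.000, 0.000]] (det J = -4.000).
Solving J·Δ = −F gives Δ = (0.750, -2.250).
Then the next iterate is (x, y)₁ = (-2.250, -3.250).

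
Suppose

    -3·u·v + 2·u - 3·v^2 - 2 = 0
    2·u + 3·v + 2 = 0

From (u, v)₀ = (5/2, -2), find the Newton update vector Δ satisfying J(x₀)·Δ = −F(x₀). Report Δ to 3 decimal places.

(-0.900, 0.267)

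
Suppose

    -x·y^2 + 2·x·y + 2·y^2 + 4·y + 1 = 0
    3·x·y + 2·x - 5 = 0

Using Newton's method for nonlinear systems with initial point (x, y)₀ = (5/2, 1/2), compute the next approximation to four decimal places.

(2.8497, -0.1632)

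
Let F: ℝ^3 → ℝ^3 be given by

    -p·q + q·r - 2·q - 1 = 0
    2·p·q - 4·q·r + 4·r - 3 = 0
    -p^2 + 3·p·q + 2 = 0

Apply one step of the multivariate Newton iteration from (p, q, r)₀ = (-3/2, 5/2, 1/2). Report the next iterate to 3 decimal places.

At (-3/2, 5/2, 1/2): F = (-1.000, -13.500, -11.500).
Jacobian J = [[-q, -p + r - 2, q], [2·q, 2·p - 4·r, -4·q + 4], [-2·p + 3·q, 3·p, 0]].
At the point, J = [[-2.500, 0.000, 2.500], [5.000, -5.000, -6.000], [10.500, -4.500, 0.000]] (det J = 142.500).
Solving J·Δ = −F gives Δ = (-0.246, -3.131, 0.154).
Then the next iterate is (p, q, r)₁ = (-1.746, -0.631, 0.654).

(-1.746, -0.631, 0.654)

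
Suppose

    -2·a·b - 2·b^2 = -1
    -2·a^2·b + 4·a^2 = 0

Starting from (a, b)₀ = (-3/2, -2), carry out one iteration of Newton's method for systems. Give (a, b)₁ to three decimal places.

At (-3/2, -2): F = (-13.000, 18.000).
Jacobian J = [[-2·b, -2·a - 4·b], [-4·a·b + 8·a, -2·a^2]].
At the point, J = [[4.000, 11.000], [-24.000, -4.500]] (det J = 246.000).
Solving J·Δ = −F gives Δ = (0.567, 0.976).
Then the next iterate is (a, b)₁ = (-0.933, -1.024).

(-0.933, -1.024)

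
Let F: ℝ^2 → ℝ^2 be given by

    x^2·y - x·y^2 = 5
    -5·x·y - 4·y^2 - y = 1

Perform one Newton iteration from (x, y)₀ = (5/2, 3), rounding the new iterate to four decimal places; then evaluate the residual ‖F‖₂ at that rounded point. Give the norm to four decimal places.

19.9666

At (5/2, 3): F = (-8.7500, -77.5000).
Jacobian J = [[2·x·y - y^2, x^2 - 2·x·y], [-5·y, -5·x - 8·y - 1]].
At the point, J = [[6.0000, -8.7500], [-15.0000, -37.5000]] (det J = -356.2500).
Solving J·Δ = −F gives Δ = (-0.9825, -1.6737).
Then the next iterate is (x, y)₁ = (1.5175, 1.3263).
Re-evaluating at (1.5175, 1.3263): F = (-4.615179, -19.425888), so ‖F‖₂ = 19.9666.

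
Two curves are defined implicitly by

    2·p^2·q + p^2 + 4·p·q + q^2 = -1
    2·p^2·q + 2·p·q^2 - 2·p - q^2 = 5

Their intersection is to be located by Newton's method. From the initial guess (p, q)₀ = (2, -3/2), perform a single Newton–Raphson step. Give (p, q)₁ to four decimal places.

At (2, -3/2): F = (-16.7500, -14.2500).
Jacobian J = [[4·p·q + 2·p + 4·q, 2·p^2 + 4·p + 2·q], [4·p·q + 2·q^2 - 2, 2·p^2 + 4·p·q - 2·q]].
At the point, J = [[-14.0000, 13.0000], [-9.5000, -1.0000]] (det J = 137.5000).
Solving J·Δ = −F gives Δ = (-1.4691, -0.2936).
Then the next iterate is (p, q)₁ = (0.5309, -1.7936).

(0.5309, -1.7936)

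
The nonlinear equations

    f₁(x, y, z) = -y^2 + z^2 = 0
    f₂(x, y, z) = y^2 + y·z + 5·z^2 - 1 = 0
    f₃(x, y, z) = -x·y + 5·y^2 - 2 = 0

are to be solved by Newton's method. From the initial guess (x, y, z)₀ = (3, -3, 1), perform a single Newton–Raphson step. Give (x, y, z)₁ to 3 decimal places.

At (3, -3, 1): F = (-8.000, 10.000, 52.000).
Jacobian J = [[0, -2·y, 2·z], [0, 2·y + z, y + 10·z], [-y, -x + 10·y, 0]].
At the point, J = [[0.000, 6.000, 2.000], [0.000, -5.000, 7.000], [3.000, -33.000, 0.000]] (det J = 156.000).
Solving J·Δ = −F gives Δ = (-1.256, 1.462, -0.385).
Then the next iterate is (x, y, z)₁ = (1.744, -1.538, 0.615).

(1.744, -1.538, 0.615)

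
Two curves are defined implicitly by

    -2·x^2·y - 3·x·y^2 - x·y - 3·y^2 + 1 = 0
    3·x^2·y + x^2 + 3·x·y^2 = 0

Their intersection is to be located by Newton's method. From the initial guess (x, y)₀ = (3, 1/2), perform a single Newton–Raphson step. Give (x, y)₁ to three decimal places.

(1.583, 0.433)

At (3, 1/2): F = (-12.500, 24.750).
Jacobian J = [[-4·x·y - 3·y^2 - y, -2·x^2 - 6·x·y - x - 6·y], [6·x·y + 2·x + 3·y^2, 3·x^2 + 6·x·y]].
At the point, J = [[-7.250, -33.000], [15.750, 36.000]] (det J = 258.750).
Solving J·Δ = −F gives Δ = (-1.417, -0.067).
Then the next iterate is (x, y)₁ = (1.583, 0.433).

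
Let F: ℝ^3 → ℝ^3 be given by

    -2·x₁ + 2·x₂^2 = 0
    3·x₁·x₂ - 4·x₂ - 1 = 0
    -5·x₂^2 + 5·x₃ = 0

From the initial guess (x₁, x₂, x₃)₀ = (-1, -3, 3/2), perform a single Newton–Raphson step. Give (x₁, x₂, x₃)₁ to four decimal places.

At (-1, -3, 3/2): F = (20.0000, 20.0000, -37.5000).
Jacobian J = [[-2, 4·x₂, 0], [3·x₂, 3·x₁ - 4, 0], [0, -10·x₂, 5]].
At the point, J = [[-2.0000, -12.0000, 0.0000], [-9.0000, -7.0000, 0.0000], [0.0000, 30.0000, 5.0000]] (det J = -470.0000).
Solving J·Δ = −F gives Δ = (1.0638, 1.4894, -1.4362).
Then the next iterate is (x₁, x₂, x₃)₁ = (0.0638, -1.5106, 0.0638).

(0.0638, -1.5106, 0.0638)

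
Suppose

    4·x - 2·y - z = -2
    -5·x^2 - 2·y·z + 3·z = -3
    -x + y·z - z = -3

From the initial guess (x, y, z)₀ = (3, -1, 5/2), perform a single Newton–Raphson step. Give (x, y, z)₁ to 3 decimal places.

(1.835, 2.310, 4.720)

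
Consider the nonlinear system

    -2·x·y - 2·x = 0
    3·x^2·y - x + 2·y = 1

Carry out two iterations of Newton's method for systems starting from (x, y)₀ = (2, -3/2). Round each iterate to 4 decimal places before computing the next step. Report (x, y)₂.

(-0.0656, -1.2941)

At (2, -3/2): F = (2.0000, -24.0000).
Jacobian J = [[-2·y - 2, -2·x], [6·x·y - 1, 3·x^2 + 2]].
At the point, J = [[1.0000, -4.0000], [-19.0000, 14.0000]] (det J = -62.0000).
Solving J·Δ = −F gives Δ = (-1.0968, 0.2258).
Then the next iterate is (x, y)₁ = (0.9032, -1.2742).
Round to (0.9032, -1.2742) and repeat: F = (0.495315, -7.569963), J = [[0.5484, -1.8064], [-7.905145, 4.447311]].
Δ = (-0.9688, -0.0199), so (x, y)₂ = (-0.0656, -1.2941).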